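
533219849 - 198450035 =334769814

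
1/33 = 1/33 = 0.03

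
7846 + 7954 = 15800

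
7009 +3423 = 10432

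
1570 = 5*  314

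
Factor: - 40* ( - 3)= 2^3 * 3^1 *5^1 = 120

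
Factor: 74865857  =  11^1*6805987^1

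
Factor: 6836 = 2^2 *1709^1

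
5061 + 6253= 11314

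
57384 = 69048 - 11664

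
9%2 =1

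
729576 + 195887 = 925463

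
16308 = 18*906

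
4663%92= 63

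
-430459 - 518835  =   - 949294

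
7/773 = 7/773= 0.01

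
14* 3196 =44744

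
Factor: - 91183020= - 2^2*3^1 * 5^1*761^1 * 1997^1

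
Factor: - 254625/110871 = - 3^( - 1)*5^3*7^1*127^( - 1) = -  875/381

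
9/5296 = 9/5296 = 0.00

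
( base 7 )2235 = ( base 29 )rr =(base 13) 4a4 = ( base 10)810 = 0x32A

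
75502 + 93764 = 169266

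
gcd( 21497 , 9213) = 3071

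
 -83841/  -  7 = 83841/7 = 11977.29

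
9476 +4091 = 13567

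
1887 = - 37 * ( - 51)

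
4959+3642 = 8601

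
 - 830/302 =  - 415/151 = - 2.75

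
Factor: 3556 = 2^2*  7^1* 127^1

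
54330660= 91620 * 593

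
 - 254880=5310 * ( - 48) 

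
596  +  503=1099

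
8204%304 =300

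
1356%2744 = 1356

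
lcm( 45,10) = 90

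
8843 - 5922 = 2921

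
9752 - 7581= 2171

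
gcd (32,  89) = 1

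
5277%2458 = 361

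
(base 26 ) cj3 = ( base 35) 70Y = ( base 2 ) 10000110100001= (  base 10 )8609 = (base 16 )21A1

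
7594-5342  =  2252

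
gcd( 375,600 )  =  75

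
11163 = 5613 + 5550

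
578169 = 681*849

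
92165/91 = 92165/91 = 1012.80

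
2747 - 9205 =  -6458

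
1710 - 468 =1242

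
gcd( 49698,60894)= 18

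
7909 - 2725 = 5184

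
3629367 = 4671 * 777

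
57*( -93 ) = -5301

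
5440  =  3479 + 1961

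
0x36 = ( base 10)54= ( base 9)60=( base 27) 20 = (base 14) 3c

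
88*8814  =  775632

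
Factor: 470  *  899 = 422530 = 2^1*5^1*29^1*31^1*47^1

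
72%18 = 0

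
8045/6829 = 8045/6829 = 1.18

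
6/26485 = 6/26485= 0.00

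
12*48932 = 587184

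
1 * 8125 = 8125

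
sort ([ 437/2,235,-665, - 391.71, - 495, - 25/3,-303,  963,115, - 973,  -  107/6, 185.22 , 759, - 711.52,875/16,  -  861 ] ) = [ - 973, - 861,-711.52, - 665, - 495,-391.71, - 303 , - 107/6, - 25/3,875/16,115, 185.22, 437/2,235 , 759, 963 ]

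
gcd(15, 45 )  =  15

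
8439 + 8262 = 16701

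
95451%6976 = 4763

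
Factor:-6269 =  - 6269^1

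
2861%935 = 56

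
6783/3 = 2261 = 2261.00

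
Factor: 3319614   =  2^1 * 3^2*311^1 * 593^1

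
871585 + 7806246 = 8677831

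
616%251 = 114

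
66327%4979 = 1600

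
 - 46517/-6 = 7752+ 5/6 = 7752.83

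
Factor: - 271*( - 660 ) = 2^2*3^1*5^1*11^1 * 271^1= 178860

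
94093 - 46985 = 47108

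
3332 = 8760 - 5428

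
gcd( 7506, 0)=7506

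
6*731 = 4386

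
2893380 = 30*96446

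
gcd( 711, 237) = 237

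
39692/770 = 19846/385 = 51.55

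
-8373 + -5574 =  - 13947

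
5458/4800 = 2729/2400 = 1.14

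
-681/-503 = 681/503=1.35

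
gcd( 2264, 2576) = 8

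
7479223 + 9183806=16663029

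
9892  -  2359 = 7533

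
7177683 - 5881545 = 1296138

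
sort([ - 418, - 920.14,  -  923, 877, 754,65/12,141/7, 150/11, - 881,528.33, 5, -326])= [ - 923, - 920.14, - 881, - 418, - 326,5, 65/12,150/11, 141/7,528.33,  754,877 ] 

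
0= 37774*0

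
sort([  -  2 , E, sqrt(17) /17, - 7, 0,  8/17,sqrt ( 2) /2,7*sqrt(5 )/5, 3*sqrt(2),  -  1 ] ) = [ - 7,-2 , - 1, 0,sqrt( 17) /17, 8/17, sqrt( 2 )/2,E,7*sqrt( 5)/5,3*sqrt( 2) ]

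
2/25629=2/25629 = 0.00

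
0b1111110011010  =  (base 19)137F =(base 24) e12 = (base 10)8090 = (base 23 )F6H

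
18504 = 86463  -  67959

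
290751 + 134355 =425106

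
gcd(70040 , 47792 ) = 824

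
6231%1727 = 1050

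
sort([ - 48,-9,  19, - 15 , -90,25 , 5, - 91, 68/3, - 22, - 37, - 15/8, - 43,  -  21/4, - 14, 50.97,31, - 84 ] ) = [-91 , - 90,  -  84,-48, - 43,-37, - 22, - 15, - 14,-9, - 21/4,-15/8,5,19, 68/3,25,  31, 50.97 ]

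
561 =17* 33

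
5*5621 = 28105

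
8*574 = 4592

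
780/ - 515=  - 2+50/103 = - 1.51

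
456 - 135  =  321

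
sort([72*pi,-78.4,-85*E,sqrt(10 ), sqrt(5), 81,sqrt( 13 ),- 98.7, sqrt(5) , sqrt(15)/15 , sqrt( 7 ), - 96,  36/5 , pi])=[  -  85*E,-98.7,  -  96, - 78.4,sqrt(15 ) /15, sqrt( 5),sqrt(5), sqrt(7 ), pi, sqrt( 10), sqrt( 13 ), 36/5 , 81,72*pi] 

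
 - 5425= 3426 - 8851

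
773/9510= 773/9510 = 0.08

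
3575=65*55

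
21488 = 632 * 34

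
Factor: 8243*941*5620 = 43592446060 = 2^2 * 5^1*281^1*941^1*8243^1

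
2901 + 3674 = 6575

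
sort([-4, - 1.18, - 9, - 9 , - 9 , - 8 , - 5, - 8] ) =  [ - 9, - 9, - 9, - 8,  -  8, - 5, - 4, - 1.18] 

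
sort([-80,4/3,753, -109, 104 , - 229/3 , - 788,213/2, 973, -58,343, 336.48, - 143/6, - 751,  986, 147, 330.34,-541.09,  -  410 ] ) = [ - 788,-751, - 541.09, - 410, - 109, - 80, - 229/3, - 58, - 143/6, 4/3,104, 213/2,147,  330.34, 336.48,  343,753, 973, 986 ]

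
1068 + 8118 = 9186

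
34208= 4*8552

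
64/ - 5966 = -1 + 2951/2983 = - 0.01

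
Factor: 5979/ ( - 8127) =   -  1993/2709=- 3^ (- 2 )*7^( - 1)*43^ (  -  1 ) * 1993^1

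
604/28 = 151/7=21.57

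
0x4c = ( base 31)2E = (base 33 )2A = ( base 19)40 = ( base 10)76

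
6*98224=589344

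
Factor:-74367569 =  - 191^1*353^1  *1103^1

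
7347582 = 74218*99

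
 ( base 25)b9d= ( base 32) 6U9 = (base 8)15711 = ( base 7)26511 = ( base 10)7113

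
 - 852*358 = - 305016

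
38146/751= 38146/751 = 50.79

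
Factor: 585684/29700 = 5^( - 2 )*17^1*29^1 = 493/25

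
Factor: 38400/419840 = 2^( - 2 )*3^1*5^1* 41^(-1 ) = 15/164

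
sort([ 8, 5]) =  [ 5,8]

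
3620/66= 1810/33 = 54.85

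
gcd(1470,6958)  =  98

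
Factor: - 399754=  -  2^1*199877^1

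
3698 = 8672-4974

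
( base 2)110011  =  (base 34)1H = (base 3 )1220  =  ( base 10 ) 51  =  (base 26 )1P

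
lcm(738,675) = 55350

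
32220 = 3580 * 9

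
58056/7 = 8293 + 5/7 = 8293.71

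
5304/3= 1768 = 1768.00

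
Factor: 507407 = 97^1*5231^1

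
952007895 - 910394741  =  41613154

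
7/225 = 7/225  =  0.03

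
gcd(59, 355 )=1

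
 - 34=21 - 55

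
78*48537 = 3785886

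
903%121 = 56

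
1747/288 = 6 +19/288=6.07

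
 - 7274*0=0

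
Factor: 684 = 2^2*3^2*19^1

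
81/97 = 81/97= 0.84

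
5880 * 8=47040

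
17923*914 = 16381622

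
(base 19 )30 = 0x39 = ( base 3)2010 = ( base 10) 57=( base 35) 1m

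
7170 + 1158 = 8328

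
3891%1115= 546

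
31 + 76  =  107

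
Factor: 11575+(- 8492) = 3083^1  =  3083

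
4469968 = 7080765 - 2610797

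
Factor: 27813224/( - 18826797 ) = - 2^3*3^( - 1)*11^(-1)*17^1*204509^1*570509^(-1)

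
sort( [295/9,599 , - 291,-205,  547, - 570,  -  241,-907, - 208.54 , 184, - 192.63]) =[ - 907, -570,-291, - 241, - 208.54,-205, - 192.63, 295/9, 184, 547, 599]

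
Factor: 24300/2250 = 54/5 = 2^1*3^3*5^( - 1 )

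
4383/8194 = 4383/8194 = 0.53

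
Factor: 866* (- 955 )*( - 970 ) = 2^2*5^2 * 97^1*191^1*433^1 = 802219100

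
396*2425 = 960300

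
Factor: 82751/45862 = 83/46 =2^( - 1 )*23^(-1)*83^1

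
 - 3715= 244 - 3959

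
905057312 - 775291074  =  129766238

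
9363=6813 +2550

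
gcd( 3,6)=3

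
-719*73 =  - 52487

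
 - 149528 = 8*( - 18691 )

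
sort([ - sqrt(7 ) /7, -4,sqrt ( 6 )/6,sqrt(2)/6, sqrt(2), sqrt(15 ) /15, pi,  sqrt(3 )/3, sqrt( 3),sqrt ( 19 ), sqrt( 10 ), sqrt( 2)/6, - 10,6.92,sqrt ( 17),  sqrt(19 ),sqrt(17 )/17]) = [ - 10 , - 4, - sqrt(7) /7,sqrt(2 ) /6, sqrt(2)/6,sqrt( 17 )/17, sqrt( 15 )/15 , sqrt( 6) /6,sqrt (3)/3 , sqrt( 2 ), sqrt (3), pi, sqrt(10), sqrt( 17 ), sqrt(19 ), sqrt(19),  6.92 ]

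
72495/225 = 322 + 1/5 = 322.20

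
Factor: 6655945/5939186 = 2^( - 1)*5^1*11^( - 1)*103^( - 1 )*313^1*2621^( -1 )*4253^1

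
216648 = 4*54162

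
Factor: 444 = 2^2*3^1*37^1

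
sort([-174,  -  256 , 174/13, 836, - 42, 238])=[- 256, - 174, - 42, 174/13,238,  836]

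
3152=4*788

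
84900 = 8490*10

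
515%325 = 190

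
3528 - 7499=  - 3971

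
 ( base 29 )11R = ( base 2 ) 1110000001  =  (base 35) PM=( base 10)897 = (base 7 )2421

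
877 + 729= 1606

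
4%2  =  0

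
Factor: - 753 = -3^1*251^1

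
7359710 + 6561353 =13921063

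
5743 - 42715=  - 36972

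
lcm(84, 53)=4452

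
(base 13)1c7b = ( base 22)8kf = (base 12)2607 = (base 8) 10347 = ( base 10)4327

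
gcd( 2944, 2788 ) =4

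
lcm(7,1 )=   7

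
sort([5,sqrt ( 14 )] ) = [ sqrt ( 14 ),5]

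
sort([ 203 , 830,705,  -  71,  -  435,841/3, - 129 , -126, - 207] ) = [ - 435,  -  207, - 129,  -  126, - 71,203,841/3, 705,830 ]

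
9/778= 9/778 = 0.01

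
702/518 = 351/259=1.36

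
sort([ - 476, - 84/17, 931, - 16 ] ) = [ - 476, - 16, - 84/17, 931 ]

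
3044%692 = 276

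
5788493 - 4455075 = 1333418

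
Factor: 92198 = 2^1 *46099^1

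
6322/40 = 3161/20=158.05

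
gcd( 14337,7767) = 9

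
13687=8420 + 5267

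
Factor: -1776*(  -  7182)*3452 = 2^7*  3^4*7^1*19^1*37^1*863^1 = 44031060864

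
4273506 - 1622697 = 2650809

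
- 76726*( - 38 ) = 2915588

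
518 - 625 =-107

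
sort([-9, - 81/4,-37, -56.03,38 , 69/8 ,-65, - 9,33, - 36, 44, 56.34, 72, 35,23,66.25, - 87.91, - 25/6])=[ - 87.91 , - 65, - 56.03, - 37 , - 36, - 81/4, - 9, - 9, - 25/6, 69/8, 23, 33,35, 38, 44 , 56.34  ,  66.25,72 ]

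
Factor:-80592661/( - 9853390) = 2^( - 1)*5^(  -  1)*19^1*1789^1*2371^1*985339^( - 1 )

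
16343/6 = 2723 + 5/6 = 2723.83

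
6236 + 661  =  6897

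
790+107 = 897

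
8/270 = 4/135 = 0.03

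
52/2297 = 52/2297= 0.02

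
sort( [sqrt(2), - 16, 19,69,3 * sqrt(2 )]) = [ - 16, sqrt( 2),3 * sqrt( 2 ), 19, 69 ]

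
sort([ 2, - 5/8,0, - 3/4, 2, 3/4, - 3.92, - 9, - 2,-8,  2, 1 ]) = [ - 9, - 8, - 3.92 ,  -  2,-3/4,  -  5/8 , 0, 3/4,1 , 2 , 2, 2] 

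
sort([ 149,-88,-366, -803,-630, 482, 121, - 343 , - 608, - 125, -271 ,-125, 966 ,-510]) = [  -  803,-630, - 608,  -  510, - 366, - 343, - 271,-125 , - 125,-88, 121, 149,  482,966] 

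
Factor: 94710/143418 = 5^1*7^1*53^( - 1 ) = 35/53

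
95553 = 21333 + 74220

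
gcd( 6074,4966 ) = 2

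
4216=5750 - 1534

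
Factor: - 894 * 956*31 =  - 26494584 = - 2^3 * 3^1*31^1*149^1 * 239^1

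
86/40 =2 + 3/20 = 2.15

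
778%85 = 13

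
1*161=161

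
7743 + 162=7905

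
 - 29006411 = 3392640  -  32399051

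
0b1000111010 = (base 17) 1G9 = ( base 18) 1dc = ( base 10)570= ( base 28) KA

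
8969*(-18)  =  - 161442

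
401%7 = 2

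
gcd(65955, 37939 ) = 1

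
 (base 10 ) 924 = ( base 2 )1110011100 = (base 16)39c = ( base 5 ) 12144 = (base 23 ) 1h4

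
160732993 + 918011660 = 1078744653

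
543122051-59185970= 483936081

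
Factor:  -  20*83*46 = - 76360  =  - 2^3*5^1*23^1*83^1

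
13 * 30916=401908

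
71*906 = 64326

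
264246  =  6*44041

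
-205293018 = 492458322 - 697751340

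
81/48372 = 27/16124 = 0.00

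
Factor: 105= 3^1*5^1 * 7^1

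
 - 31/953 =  -31/953 = -0.03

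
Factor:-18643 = - 103^1*181^1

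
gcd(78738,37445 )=1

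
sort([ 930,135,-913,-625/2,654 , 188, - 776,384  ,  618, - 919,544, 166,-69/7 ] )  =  [ - 919, - 913,-776 , - 625/2, - 69/7,  135,166,  188,384,544, 618 , 654,930] 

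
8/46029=8/46029 = 0.00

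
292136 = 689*424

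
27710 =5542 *5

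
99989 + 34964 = 134953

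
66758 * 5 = 333790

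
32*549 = 17568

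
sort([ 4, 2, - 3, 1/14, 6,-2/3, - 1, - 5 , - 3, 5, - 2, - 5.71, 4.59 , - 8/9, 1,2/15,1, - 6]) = [ - 6, - 5.71, - 5, - 3, - 3, - 2, - 1 , - 8/9,- 2/3,1/14,2/15, 1, 1, 2,4, 4.59,5, 6 ] 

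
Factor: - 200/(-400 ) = 1/2 = 2^ (-1)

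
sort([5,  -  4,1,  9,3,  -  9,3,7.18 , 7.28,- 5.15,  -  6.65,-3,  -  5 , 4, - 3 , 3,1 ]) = [ - 9, - 6.65, - 5.15, -5,-4 , - 3, - 3 , 1 , 1, 3, 3, 3, 4,  5, 7.18,7.28,  9 ] 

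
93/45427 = 93/45427 = 0.00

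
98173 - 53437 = 44736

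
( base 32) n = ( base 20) 13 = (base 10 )23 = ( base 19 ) 14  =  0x17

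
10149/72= 3383/24 = 140.96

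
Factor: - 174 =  - 2^1  *  3^1*29^1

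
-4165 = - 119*35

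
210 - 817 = -607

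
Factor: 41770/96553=2^1 * 5^1*4177^1*96553^(-1) 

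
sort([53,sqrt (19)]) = [ sqrt( 19), 53 ] 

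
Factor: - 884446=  - 2^1*47^1 * 97^2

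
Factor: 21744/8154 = 8/3 = 2^3*3^( - 1)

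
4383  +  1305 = 5688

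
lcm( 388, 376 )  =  36472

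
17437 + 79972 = 97409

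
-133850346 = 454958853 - 588809199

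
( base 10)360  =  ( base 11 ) 2a8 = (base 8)550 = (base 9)440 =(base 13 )219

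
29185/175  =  5837/35 = 166.77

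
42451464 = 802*52932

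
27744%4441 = 1098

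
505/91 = 5+50/91 = 5.55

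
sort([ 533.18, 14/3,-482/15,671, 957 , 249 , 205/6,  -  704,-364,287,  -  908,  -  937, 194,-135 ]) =[ - 937 , - 908,- 704,-364, - 135, -482/15,14/3,205/6,194,249,287,533.18,671,  957]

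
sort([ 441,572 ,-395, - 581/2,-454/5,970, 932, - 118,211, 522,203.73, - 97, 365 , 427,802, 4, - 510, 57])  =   [ - 510, -395 , - 581/2, - 118, - 97,  -  454/5,4, 57, 203.73, 211, 365, 427,441,522,572, 802, 932, 970]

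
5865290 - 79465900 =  -73600610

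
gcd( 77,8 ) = 1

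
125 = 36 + 89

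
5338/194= 2669/97 = 27.52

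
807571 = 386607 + 420964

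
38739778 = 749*51722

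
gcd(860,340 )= 20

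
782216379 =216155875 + 566060504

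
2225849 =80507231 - 78281382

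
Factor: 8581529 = 11^1*691^1 *1129^1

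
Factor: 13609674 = 2^1*3^3 * 13^1*19387^1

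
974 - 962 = 12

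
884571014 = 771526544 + 113044470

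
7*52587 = 368109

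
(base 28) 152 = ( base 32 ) su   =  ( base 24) 1EE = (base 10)926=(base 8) 1636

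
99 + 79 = 178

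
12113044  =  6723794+5389250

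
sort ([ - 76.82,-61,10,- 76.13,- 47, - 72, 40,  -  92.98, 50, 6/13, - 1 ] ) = [ -92.98, - 76.82, - 76.13, - 72,  -  61, - 47,-1, 6/13, 10, 40,50]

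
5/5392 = 5/5392 = 0.00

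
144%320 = 144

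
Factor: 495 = 3^2 * 5^1 * 11^1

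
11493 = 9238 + 2255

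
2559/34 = 75 + 9/34 = 75.26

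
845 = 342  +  503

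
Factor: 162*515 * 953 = 79508790 = 2^1*3^4*5^1 * 103^1*953^1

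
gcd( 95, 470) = 5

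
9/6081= 3/2027= 0.00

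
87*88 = 7656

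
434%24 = 2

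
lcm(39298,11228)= 78596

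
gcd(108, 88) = 4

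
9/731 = 9/731 = 0.01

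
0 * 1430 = 0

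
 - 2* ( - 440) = 880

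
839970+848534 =1688504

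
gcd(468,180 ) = 36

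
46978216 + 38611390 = 85589606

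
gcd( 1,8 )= 1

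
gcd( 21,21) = 21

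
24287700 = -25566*( - 950) 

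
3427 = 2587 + 840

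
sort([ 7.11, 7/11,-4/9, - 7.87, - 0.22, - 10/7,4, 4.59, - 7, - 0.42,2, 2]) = [ - 7.87, - 7, - 10/7,-4/9,-0.42, - 0.22,7/11, 2, 2, 4,4.59,  7.11]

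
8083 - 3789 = 4294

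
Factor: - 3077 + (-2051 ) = -5128 = -2^3 * 641^1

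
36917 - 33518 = 3399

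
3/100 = 3/100 = 0.03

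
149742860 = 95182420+54560440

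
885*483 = 427455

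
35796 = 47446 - 11650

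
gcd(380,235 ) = 5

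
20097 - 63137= -43040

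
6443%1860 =863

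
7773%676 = 337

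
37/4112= 37/4112 =0.01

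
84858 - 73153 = 11705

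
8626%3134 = 2358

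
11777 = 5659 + 6118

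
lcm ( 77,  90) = 6930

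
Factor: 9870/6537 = 2^1*5^1*7^1*47^1*2179^( - 1 ) = 3290/2179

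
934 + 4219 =5153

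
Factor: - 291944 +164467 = - 7^1*18211^1 = - 127477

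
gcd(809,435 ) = 1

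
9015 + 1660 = 10675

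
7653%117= 48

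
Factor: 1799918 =2^1 * 193^1*4663^1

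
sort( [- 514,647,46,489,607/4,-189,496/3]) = [ - 514, - 189,46,607/4,496/3,489,647] 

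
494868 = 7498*66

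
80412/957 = 26804/319 = 84.03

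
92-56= 36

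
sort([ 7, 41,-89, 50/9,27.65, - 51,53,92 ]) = [ - 89, - 51 , 50/9 , 7, 27.65, 41,53, 92]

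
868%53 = 20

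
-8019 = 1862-9881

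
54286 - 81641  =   -27355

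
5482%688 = 666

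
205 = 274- 69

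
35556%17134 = 1288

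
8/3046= 4/1523 =0.00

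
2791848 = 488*5721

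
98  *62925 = 6166650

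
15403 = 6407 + 8996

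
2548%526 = 444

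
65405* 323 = 21125815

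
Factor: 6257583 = 3^2*173^1*4019^1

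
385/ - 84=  - 55/12 = -  4.58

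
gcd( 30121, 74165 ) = 91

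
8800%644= 428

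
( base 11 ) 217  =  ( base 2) 100000100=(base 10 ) 260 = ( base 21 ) c8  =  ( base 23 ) B7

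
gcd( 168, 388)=4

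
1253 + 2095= 3348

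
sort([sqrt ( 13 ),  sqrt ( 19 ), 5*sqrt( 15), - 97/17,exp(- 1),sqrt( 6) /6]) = [ - 97/17,exp( - 1), sqrt ( 6)/6, sqrt( 13 ), sqrt( 19 ), 5*sqrt(15 )]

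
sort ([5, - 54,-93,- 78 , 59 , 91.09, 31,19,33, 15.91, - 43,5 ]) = [ - 93,  -  78, - 54,-43, 5,5, 15.91,  19,  31 , 33,59, 91.09 ]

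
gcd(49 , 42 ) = 7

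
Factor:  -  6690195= - 3^4 * 5^1 * 16519^1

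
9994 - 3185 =6809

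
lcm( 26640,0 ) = 0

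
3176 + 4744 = 7920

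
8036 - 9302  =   - 1266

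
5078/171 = 29+ 119/171 = 29.70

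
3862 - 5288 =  - 1426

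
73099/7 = 10442 + 5/7=10442.71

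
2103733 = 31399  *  67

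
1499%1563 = 1499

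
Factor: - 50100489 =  - 3^2*137^1 * 179^1 * 227^1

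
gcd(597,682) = 1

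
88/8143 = 88/8143=0.01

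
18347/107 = 171  +  50/107 = 171.47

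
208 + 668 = 876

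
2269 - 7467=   -  5198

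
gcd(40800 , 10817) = 1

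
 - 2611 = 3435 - 6046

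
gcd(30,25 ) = 5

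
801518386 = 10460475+791057911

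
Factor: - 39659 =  - 39659^1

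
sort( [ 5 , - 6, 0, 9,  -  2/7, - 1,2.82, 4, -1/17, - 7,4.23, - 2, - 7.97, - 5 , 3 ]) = [  -  7.97, - 7, - 6, - 5, -2,-1, - 2/7 ,  -  1/17, 0, 2.82, 3, 4,4.23,5, 9]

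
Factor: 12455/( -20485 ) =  - 2491/4097 = -17^(  -  1)*47^1*53^1*241^(  -  1 ) 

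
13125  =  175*75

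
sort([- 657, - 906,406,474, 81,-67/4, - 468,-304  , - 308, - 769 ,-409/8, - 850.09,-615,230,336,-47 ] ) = [ - 906,-850.09,- 769,- 657,-615,  -  468,-308,  -  304, - 409/8,-47, - 67/4,81, 230, 336,406,474]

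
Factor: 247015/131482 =635/338 = 2^ (-1)*5^1*13^( - 2 )  *  127^1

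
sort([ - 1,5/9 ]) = [-1, 5/9 ]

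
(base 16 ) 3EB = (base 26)1CF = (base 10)1003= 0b1111101011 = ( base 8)1753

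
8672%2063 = 420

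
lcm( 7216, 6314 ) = 50512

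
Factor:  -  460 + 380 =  - 2^4 *5^1 = - 80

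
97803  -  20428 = 77375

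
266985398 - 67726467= 199258931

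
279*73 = 20367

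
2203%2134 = 69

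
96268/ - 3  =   - 32090  +  2/3= - 32089.33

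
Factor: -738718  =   - 2^1*17^1*21727^1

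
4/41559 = 4/41559 = 0.00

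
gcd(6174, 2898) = 126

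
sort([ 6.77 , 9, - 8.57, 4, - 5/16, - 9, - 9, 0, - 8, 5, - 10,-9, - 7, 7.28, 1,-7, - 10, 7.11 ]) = [-10, - 10, - 9,-9, - 9, - 8.57, - 8, - 7, - 7, - 5/16 , 0, 1, 4,5,6.77,  7.11,7.28,9]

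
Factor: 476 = 2^2*7^1*17^1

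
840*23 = 19320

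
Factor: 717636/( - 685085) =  - 948/905 = - 2^2*3^1*5^ ( - 1 ) *79^1*181^( - 1)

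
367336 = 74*4964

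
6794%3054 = 686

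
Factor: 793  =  13^1*61^1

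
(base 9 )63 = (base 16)39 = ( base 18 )33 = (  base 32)1p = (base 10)57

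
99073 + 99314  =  198387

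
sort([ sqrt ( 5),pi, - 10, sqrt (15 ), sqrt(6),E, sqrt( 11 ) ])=[-10,sqrt(5), sqrt(6), E,pi,sqrt( 11), sqrt(  15 )] 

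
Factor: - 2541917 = - 7^1*211^1*1721^1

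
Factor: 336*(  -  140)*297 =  - 2^6*3^4*5^1*7^2 * 11^1= - 13970880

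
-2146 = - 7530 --5384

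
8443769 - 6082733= 2361036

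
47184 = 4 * 11796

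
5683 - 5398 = 285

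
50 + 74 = 124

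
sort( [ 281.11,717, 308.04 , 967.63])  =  [ 281.11, 308.04,  717,  967.63]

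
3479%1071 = 266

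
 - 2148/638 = -4 + 202/319 = - 3.37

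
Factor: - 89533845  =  -3^2*5^1*331^1*6011^1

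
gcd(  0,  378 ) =378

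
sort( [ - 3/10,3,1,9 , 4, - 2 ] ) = [ - 2, - 3/10, 1 , 3 , 4,9]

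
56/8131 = 56/8131 = 0.01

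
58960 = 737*80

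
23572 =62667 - 39095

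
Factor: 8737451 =1523^1 * 5737^1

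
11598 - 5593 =6005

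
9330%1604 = 1310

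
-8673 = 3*( - 2891)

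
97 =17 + 80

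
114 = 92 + 22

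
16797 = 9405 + 7392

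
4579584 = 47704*96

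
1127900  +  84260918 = 85388818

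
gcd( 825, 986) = 1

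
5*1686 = 8430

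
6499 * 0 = 0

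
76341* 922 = 70386402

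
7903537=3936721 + 3966816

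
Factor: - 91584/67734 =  - 2^5*3^1*71^ ( - 1 )= - 96/71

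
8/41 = 8/41 = 0.20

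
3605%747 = 617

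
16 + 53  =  69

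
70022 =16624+53398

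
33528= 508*66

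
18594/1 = 18594 = 18594.00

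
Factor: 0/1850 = 0^1 = 0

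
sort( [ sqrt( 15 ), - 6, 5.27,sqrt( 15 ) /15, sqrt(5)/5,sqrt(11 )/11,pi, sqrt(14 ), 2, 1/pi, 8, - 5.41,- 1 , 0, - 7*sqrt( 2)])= [ - 7 * sqrt(2 ),  -  6, - 5.41, - 1 , 0,sqrt( 15 ) /15, sqrt(11 )/11, 1/pi,sqrt( 5 ) /5,  2,pi, sqrt(14), sqrt( 15),5.27, 8]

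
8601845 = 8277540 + 324305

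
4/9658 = 2/4829 = 0.00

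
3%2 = 1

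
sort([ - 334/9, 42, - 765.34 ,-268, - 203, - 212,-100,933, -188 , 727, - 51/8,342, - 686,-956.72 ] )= [ - 956.72, - 765.34, - 686, -268, - 212 , - 203 , - 188 , - 100,  -  334/9 ,-51/8, 42, 342 , 727,933]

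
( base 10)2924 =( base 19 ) 81h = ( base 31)31a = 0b101101101100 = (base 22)60K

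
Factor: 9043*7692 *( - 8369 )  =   - 2^2*3^1*641^1*8369^1 *9043^1= -582137228964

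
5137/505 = 5137/505 = 10.17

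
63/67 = 63/67 = 0.94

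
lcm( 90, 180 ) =180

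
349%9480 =349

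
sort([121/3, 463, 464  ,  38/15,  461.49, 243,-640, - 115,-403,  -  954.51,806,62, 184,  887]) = [ - 954.51,-640,  -  403,-115,38/15, 121/3, 62, 184, 243, 461.49, 463, 464,806, 887 ] 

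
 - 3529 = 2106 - 5635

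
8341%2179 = 1804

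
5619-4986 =633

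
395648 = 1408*281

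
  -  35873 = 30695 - 66568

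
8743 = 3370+5373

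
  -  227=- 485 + 258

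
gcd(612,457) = 1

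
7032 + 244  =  7276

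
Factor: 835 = 5^1* 167^1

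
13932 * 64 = 891648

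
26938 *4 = 107752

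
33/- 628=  - 33/628 = -0.05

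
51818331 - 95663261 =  - 43844930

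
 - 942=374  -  1316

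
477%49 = 36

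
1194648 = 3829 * 312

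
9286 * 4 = 37144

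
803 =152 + 651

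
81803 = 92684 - 10881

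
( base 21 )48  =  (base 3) 10102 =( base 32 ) 2s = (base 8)134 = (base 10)92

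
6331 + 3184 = 9515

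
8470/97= 87 + 31/97 = 87.32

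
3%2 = 1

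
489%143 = 60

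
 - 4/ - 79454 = 2/39727  =  0.00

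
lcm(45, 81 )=405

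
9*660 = 5940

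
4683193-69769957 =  - 65086764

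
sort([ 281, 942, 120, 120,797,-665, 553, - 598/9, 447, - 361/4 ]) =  [ - 665, - 361/4, - 598/9,  120, 120, 281,447, 553, 797,942] 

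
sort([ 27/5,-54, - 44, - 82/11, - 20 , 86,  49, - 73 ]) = [-73,-54, - 44,-20, - 82/11,27/5, 49, 86 ]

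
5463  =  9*607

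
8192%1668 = 1520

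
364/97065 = 364/97065 = 0.00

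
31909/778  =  41 + 11/778 =41.01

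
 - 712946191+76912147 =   -  636034044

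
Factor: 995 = 5^1*199^1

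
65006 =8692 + 56314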